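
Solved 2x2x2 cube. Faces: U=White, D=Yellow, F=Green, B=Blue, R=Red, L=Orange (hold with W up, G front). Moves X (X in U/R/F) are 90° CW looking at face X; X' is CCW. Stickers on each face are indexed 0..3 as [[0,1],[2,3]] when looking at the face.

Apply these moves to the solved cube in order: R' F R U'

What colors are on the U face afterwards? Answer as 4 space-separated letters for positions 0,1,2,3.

Answer: G W W O

Derivation:
After move 1 (R'): R=RRRR U=WBWB F=GWGW D=YGYG B=YBYB
After move 2 (F): F=GGWW U=WBOO R=WRBR D=RRYG L=OYOG
After move 3 (R): R=BWRR U=WGOW F=GRWG D=RYYY B=OBBB
After move 4 (U'): U=GWWO F=OYWG R=GRRR B=BWBB L=OBOG
Query: U face = GWWO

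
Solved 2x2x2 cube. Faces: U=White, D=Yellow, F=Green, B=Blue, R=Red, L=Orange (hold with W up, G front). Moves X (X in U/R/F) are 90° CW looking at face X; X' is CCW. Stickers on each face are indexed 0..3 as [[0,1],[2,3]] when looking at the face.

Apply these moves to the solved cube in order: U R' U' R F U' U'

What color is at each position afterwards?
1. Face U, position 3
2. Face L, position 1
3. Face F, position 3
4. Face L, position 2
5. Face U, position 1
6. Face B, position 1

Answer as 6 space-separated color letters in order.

Answer: B R R O O G

Derivation:
After move 1 (U): U=WWWW F=RRGG R=BBRR B=OOBB L=GGOO
After move 2 (R'): R=BRBR U=WBWO F=RWGW D=YRYG B=YOYB
After move 3 (U'): U=BOWW F=GGGW R=RWBR B=BRYB L=YOOO
After move 4 (R): R=BRRW U=BGWW F=GRGG D=YYYB B=WROB
After move 5 (F): F=GGGR U=BGOO R=WRWW D=RBYB L=YYOY
After move 6 (U'): U=GOBO F=YYGR R=GGWW B=WROB L=WROY
After move 7 (U'): U=OOGB F=WRGR R=YYWW B=GGOB L=WROY
Query 1: U[3] = B
Query 2: L[1] = R
Query 3: F[3] = R
Query 4: L[2] = O
Query 5: U[1] = O
Query 6: B[1] = G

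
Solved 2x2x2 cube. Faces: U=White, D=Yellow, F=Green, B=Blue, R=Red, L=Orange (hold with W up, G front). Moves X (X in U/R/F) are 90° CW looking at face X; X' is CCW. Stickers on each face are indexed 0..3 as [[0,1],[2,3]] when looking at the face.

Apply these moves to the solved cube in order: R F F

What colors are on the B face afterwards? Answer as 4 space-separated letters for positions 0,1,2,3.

After move 1 (R): R=RRRR U=WGWG F=GYGY D=YBYB B=WBWB
After move 2 (F): F=GGYY U=WGOO R=WRGR D=RRYB L=OYOB
After move 3 (F): F=YGYG U=WGBY R=OROR D=GWYB L=OROR
Query: B face = WBWB

Answer: W B W B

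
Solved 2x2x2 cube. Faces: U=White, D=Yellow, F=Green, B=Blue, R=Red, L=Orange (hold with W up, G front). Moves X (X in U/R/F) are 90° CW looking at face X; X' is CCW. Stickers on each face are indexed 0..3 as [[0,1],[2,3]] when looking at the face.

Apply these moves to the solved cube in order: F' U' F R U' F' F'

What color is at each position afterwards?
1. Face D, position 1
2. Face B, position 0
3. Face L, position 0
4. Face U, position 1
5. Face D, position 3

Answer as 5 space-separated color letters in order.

Answer: W R B W Y

Derivation:
After move 1 (F'): F=GGGG U=WWRR R=YRYR D=OOYY L=OWOW
After move 2 (U'): U=WRWR F=OWGG R=GGYR B=YRBB L=BBOW
After move 3 (F): F=GOGW U=WRWB R=WGRR D=YGYY L=BOOO
After move 4 (R): R=RWRG U=WOWW F=GGGY D=YBYY B=BRRB
After move 5 (U'): U=OWWW F=BOGY R=GGRG B=RWRB L=BROO
After move 6 (F'): F=OYBG U=OWGR R=BGYG D=ROYY L=BWOW
After move 7 (F'): F=YGOB U=OWBY R=OGRG D=WWYY L=BROG
Query 1: D[1] = W
Query 2: B[0] = R
Query 3: L[0] = B
Query 4: U[1] = W
Query 5: D[3] = Y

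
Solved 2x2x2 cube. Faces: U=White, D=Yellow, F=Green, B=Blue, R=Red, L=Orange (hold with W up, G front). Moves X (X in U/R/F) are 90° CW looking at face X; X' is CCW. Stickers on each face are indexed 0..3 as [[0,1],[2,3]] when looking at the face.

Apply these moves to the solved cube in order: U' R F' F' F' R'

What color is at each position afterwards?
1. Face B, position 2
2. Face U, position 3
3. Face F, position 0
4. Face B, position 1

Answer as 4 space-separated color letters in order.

Answer: R W G R

Derivation:
After move 1 (U'): U=WWWW F=OOGG R=GGRR B=RRBB L=BBOO
After move 2 (R): R=RGRG U=WOWG F=OYGY D=YBYR B=WRWB
After move 3 (F'): F=YYOG U=WORR R=BGYG D=BOYR L=BGOW
After move 4 (F'): F=YGYO U=WOBY R=OGBG D=GWYR L=BROR
After move 5 (F'): F=GOYY U=WOOB R=WGGG D=RRYR L=BYOB
After move 6 (R'): R=GGWG U=WWOW F=GOYB D=ROYY B=RRRB
Query 1: B[2] = R
Query 2: U[3] = W
Query 3: F[0] = G
Query 4: B[1] = R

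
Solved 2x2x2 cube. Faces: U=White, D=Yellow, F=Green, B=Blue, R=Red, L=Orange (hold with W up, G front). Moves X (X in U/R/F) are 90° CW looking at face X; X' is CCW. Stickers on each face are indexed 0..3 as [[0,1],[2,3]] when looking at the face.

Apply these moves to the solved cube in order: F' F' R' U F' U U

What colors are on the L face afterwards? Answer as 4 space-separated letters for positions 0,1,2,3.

After move 1 (F'): F=GGGG U=WWRR R=YRYR D=OOYY L=OWOW
After move 2 (F'): F=GGGG U=WWYY R=OROR D=WWYY L=OROR
After move 3 (R'): R=RROO U=WBYB F=GWGY D=WGYG B=YBWB
After move 4 (U): U=YWBB F=RRGY R=YBOO B=ORWB L=GWOR
After move 5 (F'): F=RYRG U=YWYO R=GBWO D=WRYG L=GBOB
After move 6 (U): U=YYOW F=GBRG R=ORWO B=GBWB L=RYOB
After move 7 (U): U=OYWY F=ORRG R=GBWO B=RYWB L=GBOB
Query: L face = GBOB

Answer: G B O B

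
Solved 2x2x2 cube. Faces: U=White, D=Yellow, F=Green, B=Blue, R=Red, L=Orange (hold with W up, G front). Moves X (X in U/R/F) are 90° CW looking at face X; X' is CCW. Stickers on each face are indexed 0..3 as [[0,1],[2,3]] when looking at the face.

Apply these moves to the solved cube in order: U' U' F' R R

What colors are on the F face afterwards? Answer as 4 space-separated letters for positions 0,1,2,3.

After move 1 (U'): U=WWWW F=OOGG R=GGRR B=RRBB L=BBOO
After move 2 (U'): U=WWWW F=BBGG R=OORR B=GGBB L=RROO
After move 3 (F'): F=BGBG U=WWOR R=YOYR D=ROYY L=RWOW
After move 4 (R): R=YYRO U=WGOG F=BOBY D=RBYG B=RGWB
After move 5 (R): R=RYOY U=WOOY F=BBBG D=RWYR B=GGGB
Query: F face = BBBG

Answer: B B B G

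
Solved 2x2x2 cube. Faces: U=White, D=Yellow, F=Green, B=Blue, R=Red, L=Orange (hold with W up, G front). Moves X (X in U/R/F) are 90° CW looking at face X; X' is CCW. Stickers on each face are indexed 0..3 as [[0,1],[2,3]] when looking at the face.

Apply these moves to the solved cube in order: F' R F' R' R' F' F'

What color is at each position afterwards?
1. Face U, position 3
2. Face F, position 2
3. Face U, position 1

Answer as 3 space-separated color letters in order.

After move 1 (F'): F=GGGG U=WWRR R=YRYR D=OOYY L=OWOW
After move 2 (R): R=YYRR U=WGRG F=GOGY D=OBYB B=RBWB
After move 3 (F'): F=OYGG U=WGYR R=BYOR D=WWYB L=OGOR
After move 4 (R'): R=YRBO U=WWYR F=OGGR D=WYYG B=BBWB
After move 5 (R'): R=ROYB U=WWYB F=OWGR D=WGYR B=GBYB
After move 6 (F'): F=WROG U=WWRY R=GOWB D=GRYR L=OBOY
After move 7 (F'): F=RGWO U=WWGW R=ROGB D=BYYR L=OYOR
Query 1: U[3] = W
Query 2: F[2] = W
Query 3: U[1] = W

Answer: W W W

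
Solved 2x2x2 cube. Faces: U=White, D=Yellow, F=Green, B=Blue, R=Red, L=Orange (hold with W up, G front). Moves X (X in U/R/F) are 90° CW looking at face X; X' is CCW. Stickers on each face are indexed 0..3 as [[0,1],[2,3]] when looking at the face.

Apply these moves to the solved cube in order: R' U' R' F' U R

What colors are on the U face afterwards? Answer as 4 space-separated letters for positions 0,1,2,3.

After move 1 (R'): R=RRRR U=WBWB F=GWGW D=YGYG B=YBYB
After move 2 (U'): U=BBWW F=OOGW R=GWRR B=RRYB L=YBOO
After move 3 (R'): R=WRGR U=BYWR F=OBGW D=YOYW B=GRGB
After move 4 (F'): F=BWOG U=BYWG R=ORYR D=BOYW L=YROW
After move 5 (U): U=WBGY F=OROG R=GRYR B=YRGB L=BWOW
After move 6 (R): R=YGRR U=WRGG F=OOOW D=BGYY B=YRBB
Query: U face = WRGG

Answer: W R G G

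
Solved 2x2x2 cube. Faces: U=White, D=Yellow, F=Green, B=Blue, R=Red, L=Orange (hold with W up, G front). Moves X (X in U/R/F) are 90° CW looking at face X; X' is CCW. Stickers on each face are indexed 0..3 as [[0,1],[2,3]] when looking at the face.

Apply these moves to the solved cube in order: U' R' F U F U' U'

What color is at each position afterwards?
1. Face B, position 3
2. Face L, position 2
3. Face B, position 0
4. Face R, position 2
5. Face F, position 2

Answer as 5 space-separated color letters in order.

Answer: B O W B W

Derivation:
After move 1 (U'): U=WWWW F=OOGG R=GGRR B=RRBB L=BBOO
After move 2 (R'): R=GRGR U=WBWR F=OWGW D=YOYG B=YRYB
After move 3 (F): F=GOWW U=WBOB R=WRRR D=GGYG L=BYOO
After move 4 (U): U=OWBB F=WRWW R=YRRR B=BYYB L=GOOO
After move 5 (F): F=WWWR U=OWOO R=BRBR D=RYYG L=GGOG
After move 6 (U'): U=WOOO F=GGWR R=WWBR B=BRYB L=BYOG
After move 7 (U'): U=OOWO F=BYWR R=GGBR B=WWYB L=BROG
Query 1: B[3] = B
Query 2: L[2] = O
Query 3: B[0] = W
Query 4: R[2] = B
Query 5: F[2] = W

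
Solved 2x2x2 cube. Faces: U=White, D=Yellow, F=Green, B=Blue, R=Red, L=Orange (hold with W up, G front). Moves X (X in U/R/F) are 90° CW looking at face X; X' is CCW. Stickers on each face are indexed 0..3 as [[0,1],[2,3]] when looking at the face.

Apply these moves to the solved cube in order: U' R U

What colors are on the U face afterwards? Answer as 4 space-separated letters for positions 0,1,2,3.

Answer: W W G O

Derivation:
After move 1 (U'): U=WWWW F=OOGG R=GGRR B=RRBB L=BBOO
After move 2 (R): R=RGRG U=WOWG F=OYGY D=YBYR B=WRWB
After move 3 (U): U=WWGO F=RGGY R=WRRG B=BBWB L=OYOO
Query: U face = WWGO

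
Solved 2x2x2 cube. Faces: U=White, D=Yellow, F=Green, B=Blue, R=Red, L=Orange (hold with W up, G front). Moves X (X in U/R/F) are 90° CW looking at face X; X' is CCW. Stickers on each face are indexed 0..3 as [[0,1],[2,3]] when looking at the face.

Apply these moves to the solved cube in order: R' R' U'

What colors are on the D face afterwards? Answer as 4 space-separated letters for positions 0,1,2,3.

Answer: Y W Y W

Derivation:
After move 1 (R'): R=RRRR U=WBWB F=GWGW D=YGYG B=YBYB
After move 2 (R'): R=RRRR U=WYWY F=GBGB D=YWYW B=GBGB
After move 3 (U'): U=YYWW F=OOGB R=GBRR B=RRGB L=GBOO
Query: D face = YWYW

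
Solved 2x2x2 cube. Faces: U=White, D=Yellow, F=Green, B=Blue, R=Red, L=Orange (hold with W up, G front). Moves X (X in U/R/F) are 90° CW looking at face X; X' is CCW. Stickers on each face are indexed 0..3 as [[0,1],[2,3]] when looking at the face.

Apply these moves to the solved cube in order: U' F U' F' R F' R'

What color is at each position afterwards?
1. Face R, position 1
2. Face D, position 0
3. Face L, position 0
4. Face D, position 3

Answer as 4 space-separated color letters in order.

After move 1 (U'): U=WWWW F=OOGG R=GGRR B=RRBB L=BBOO
After move 2 (F): F=GOGO U=WWOB R=WGWR D=RGYY L=BYOY
After move 3 (U'): U=WBWO F=BYGO R=GOWR B=WGBB L=RROY
After move 4 (F'): F=YOBG U=WBGW R=GORR D=RYYY L=ROOW
After move 5 (R): R=RGRO U=WOGG F=YYBY D=RBYW B=WGBB
After move 6 (F'): F=YYYB U=WORR R=BGRO D=OWYW L=RGOG
After move 7 (R'): R=GOBR U=WBRW F=YOYR D=OYYB B=WGWB
Query 1: R[1] = O
Query 2: D[0] = O
Query 3: L[0] = R
Query 4: D[3] = B

Answer: O O R B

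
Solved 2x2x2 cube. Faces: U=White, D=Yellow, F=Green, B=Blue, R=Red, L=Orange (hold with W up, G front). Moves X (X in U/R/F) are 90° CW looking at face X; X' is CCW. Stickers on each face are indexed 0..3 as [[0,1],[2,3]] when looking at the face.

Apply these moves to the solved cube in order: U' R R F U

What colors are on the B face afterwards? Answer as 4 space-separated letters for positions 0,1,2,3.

Answer: B Y O B

Derivation:
After move 1 (U'): U=WWWW F=OOGG R=GGRR B=RRBB L=BBOO
After move 2 (R): R=RGRG U=WOWG F=OYGY D=YBYR B=WRWB
After move 3 (R): R=RRGG U=WYWY F=OBGR D=YWYW B=GROB
After move 4 (F): F=GORB U=WYOB R=WRYG D=GRYW L=BYOW
After move 5 (U): U=OWBY F=WRRB R=GRYG B=BYOB L=GOOW
Query: B face = BYOB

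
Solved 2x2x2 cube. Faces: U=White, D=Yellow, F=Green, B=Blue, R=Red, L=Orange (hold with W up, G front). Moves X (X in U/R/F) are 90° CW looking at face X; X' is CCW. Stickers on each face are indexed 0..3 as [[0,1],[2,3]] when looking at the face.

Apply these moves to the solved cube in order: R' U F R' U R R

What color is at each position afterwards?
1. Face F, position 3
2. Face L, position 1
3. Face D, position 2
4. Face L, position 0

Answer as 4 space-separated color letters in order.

After move 1 (R'): R=RRRR U=WBWB F=GWGW D=YGYG B=YBYB
After move 2 (U): U=WWBB F=RRGW R=YBRR B=OOYB L=GWOO
After move 3 (F): F=GRWR U=WWOW R=BBBR D=RYYG L=GYOG
After move 4 (R'): R=BRBB U=WYOO F=GWWW D=RRYR B=GOYB
After move 5 (U): U=OWOY F=BRWW R=GOBB B=GYYB L=GWOG
After move 6 (R): R=BGBO U=OROW F=BRWR D=RYYG B=YYWB
After move 7 (R): R=BBOG U=OROR F=BYWG D=RWYY B=WYRB
Query 1: F[3] = G
Query 2: L[1] = W
Query 3: D[2] = Y
Query 4: L[0] = G

Answer: G W Y G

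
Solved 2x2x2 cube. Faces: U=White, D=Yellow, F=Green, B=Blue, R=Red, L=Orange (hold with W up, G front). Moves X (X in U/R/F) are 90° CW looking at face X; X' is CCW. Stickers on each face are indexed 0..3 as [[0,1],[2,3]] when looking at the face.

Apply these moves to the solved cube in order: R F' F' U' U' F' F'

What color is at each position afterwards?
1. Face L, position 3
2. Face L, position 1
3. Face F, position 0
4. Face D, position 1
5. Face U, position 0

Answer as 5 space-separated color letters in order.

Answer: O O G G Y

Derivation:
After move 1 (R): R=RRRR U=WGWG F=GYGY D=YBYB B=WBWB
After move 2 (F'): F=YYGG U=WGRR R=BRYR D=OOYB L=OGOW
After move 3 (F'): F=YGYG U=WGBY R=OROR D=GWYB L=OROR
After move 4 (U'): U=GYWB F=ORYG R=YGOR B=ORWB L=WBOR
After move 5 (U'): U=YBGW F=WBYG R=OROR B=YGWB L=OROR
After move 6 (F'): F=BGWY U=YBOO R=WRGR D=RRYB L=OWOG
After move 7 (F'): F=GYBW U=YBWG R=RRRR D=WGYB L=OOOO
Query 1: L[3] = O
Query 2: L[1] = O
Query 3: F[0] = G
Query 4: D[1] = G
Query 5: U[0] = Y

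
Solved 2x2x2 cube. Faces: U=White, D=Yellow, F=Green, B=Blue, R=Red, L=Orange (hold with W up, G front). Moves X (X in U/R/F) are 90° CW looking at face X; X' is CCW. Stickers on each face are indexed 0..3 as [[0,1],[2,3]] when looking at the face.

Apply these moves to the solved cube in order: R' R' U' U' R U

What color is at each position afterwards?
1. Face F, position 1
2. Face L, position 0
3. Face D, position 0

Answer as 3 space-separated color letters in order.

After move 1 (R'): R=RRRR U=WBWB F=GWGW D=YGYG B=YBYB
After move 2 (R'): R=RRRR U=WYWY F=GBGB D=YWYW B=GBGB
After move 3 (U'): U=YYWW F=OOGB R=GBRR B=RRGB L=GBOO
After move 4 (U'): U=YWYW F=GBGB R=OORR B=GBGB L=RROO
After move 5 (R): R=RORO U=YBYB F=GWGW D=YGYG B=WBWB
After move 6 (U): U=YYBB F=ROGW R=WBRO B=RRWB L=GWOO
Query 1: F[1] = O
Query 2: L[0] = G
Query 3: D[0] = Y

Answer: O G Y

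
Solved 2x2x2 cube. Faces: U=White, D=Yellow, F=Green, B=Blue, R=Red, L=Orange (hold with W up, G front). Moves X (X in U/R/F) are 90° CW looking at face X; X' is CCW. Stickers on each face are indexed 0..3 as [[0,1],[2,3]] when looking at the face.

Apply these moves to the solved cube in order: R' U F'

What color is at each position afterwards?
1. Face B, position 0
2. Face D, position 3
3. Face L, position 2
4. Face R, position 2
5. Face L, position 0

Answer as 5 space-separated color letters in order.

After move 1 (R'): R=RRRR U=WBWB F=GWGW D=YGYG B=YBYB
After move 2 (U): U=WWBB F=RRGW R=YBRR B=OOYB L=GWOO
After move 3 (F'): F=RWRG U=WWYR R=GBYR D=WOYG L=GBOB
Query 1: B[0] = O
Query 2: D[3] = G
Query 3: L[2] = O
Query 4: R[2] = Y
Query 5: L[0] = G

Answer: O G O Y G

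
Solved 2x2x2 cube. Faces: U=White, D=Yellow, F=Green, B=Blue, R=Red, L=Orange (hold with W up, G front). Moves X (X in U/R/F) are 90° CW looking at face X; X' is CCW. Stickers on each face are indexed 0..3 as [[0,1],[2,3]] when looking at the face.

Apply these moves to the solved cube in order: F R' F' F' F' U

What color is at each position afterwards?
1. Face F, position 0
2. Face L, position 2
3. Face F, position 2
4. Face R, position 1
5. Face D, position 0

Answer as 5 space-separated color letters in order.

Answer: O O O B W

Derivation:
After move 1 (F): F=GGGG U=WWOO R=WRWR D=RRYY L=OYOY
After move 2 (R'): R=RRWW U=WBOB F=GWGO D=RGYG B=YBRB
After move 3 (F'): F=WOGG U=WBRW R=GRRW D=YYYG L=OBOO
After move 4 (F'): F=OGWG U=WBGR R=YRYW D=BOYG L=OWOR
After move 5 (F'): F=GGOW U=WBYY R=ORBW D=WRYG L=OROG
After move 6 (U): U=YWYB F=OROW R=YBBW B=ORRB L=GGOG
Query 1: F[0] = O
Query 2: L[2] = O
Query 3: F[2] = O
Query 4: R[1] = B
Query 5: D[0] = W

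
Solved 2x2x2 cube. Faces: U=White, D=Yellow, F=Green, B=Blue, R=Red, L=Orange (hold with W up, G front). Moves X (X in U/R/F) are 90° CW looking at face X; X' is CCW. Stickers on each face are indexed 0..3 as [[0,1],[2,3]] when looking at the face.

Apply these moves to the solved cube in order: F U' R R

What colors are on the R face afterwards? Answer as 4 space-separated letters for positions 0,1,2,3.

After move 1 (F): F=GGGG U=WWOO R=WRWR D=RRYY L=OYOY
After move 2 (U'): U=WOWO F=OYGG R=GGWR B=WRBB L=BBOY
After move 3 (R): R=WGRG U=WYWG F=ORGY D=RBYW B=OROB
After move 4 (R): R=RWGG U=WRWY F=OBGW D=ROYO B=GRYB
Query: R face = RWGG

Answer: R W G G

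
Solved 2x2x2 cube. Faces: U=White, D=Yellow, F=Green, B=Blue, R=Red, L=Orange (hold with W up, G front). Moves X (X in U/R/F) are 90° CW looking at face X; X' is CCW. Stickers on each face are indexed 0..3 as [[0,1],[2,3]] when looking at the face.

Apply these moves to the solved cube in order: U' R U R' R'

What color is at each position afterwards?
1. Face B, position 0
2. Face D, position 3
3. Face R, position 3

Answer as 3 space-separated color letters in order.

Answer: Y O W

Derivation:
After move 1 (U'): U=WWWW F=OOGG R=GGRR B=RRBB L=BBOO
After move 2 (R): R=RGRG U=WOWG F=OYGY D=YBYR B=WRWB
After move 3 (U): U=WWGO F=RGGY R=WRRG B=BBWB L=OYOO
After move 4 (R'): R=RGWR U=WWGB F=RWGO D=YGYY B=RBBB
After move 5 (R'): R=GRRW U=WBGR F=RWGB D=YWYO B=YBGB
Query 1: B[0] = Y
Query 2: D[3] = O
Query 3: R[3] = W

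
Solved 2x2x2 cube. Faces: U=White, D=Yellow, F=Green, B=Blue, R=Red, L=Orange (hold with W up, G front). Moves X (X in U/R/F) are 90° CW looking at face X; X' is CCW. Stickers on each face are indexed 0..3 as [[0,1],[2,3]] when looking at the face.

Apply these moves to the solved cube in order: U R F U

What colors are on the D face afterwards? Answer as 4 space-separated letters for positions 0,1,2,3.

Answer: R R Y O

Derivation:
After move 1 (U): U=WWWW F=RRGG R=BBRR B=OOBB L=GGOO
After move 2 (R): R=RBRB U=WRWG F=RYGY D=YBYO B=WOWB
After move 3 (F): F=GRYY U=WROG R=WBGB D=RRYO L=GYOB
After move 4 (U): U=OWGR F=WBYY R=WOGB B=GYWB L=GROB
Query: D face = RRYO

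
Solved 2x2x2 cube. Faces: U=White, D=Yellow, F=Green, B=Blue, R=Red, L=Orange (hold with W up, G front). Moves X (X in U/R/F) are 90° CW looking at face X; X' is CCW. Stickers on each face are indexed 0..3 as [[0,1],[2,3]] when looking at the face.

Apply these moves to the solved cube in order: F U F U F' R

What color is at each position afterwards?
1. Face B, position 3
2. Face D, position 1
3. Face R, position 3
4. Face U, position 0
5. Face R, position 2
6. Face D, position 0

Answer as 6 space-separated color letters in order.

Answer: B B Y Y R W

Derivation:
After move 1 (F): F=GGGG U=WWOO R=WRWR D=RRYY L=OYOY
After move 2 (U): U=OWOW F=WRGG R=BBWR B=OYBB L=GGOY
After move 3 (F): F=GWGR U=OWYG R=OBWR D=WBYY L=GROR
After move 4 (U): U=YOGW F=OBGR R=OYWR B=GRBB L=GWOR
After move 5 (F'): F=BROG U=YOOW R=BYWR D=WRYY L=GWOG
After move 6 (R): R=WBRY U=YROG F=BROY D=WBYG B=WROB
Query 1: B[3] = B
Query 2: D[1] = B
Query 3: R[3] = Y
Query 4: U[0] = Y
Query 5: R[2] = R
Query 6: D[0] = W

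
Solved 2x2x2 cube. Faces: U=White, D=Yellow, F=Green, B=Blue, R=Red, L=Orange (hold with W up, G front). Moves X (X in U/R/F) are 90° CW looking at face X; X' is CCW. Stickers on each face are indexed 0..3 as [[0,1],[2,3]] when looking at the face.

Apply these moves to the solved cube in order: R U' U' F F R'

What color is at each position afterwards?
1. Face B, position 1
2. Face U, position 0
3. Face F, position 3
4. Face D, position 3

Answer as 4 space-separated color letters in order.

After move 1 (R): R=RRRR U=WGWG F=GYGY D=YBYB B=WBWB
After move 2 (U'): U=GGWW F=OOGY R=GYRR B=RRWB L=WBOO
After move 3 (U'): U=GWGW F=WBGY R=OORR B=GYWB L=RROO
After move 4 (F): F=GWYB U=GWOR R=GOWR D=ROYB L=RYOB
After move 5 (F): F=YGBW U=GWBY R=OORR D=WGYB L=RROO
After move 6 (R'): R=OROR U=GWBG F=YWBY D=WGYW B=BYGB
Query 1: B[1] = Y
Query 2: U[0] = G
Query 3: F[3] = Y
Query 4: D[3] = W

Answer: Y G Y W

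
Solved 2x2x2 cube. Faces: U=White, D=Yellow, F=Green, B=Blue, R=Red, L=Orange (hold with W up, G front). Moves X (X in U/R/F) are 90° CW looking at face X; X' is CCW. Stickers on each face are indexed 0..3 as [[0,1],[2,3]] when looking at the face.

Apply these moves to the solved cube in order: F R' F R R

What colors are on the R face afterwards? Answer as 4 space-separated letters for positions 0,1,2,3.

After move 1 (F): F=GGGG U=WWOO R=WRWR D=RRYY L=OYOY
After move 2 (R'): R=RRWW U=WBOB F=GWGO D=RGYG B=YBRB
After move 3 (F): F=GGOW U=WBYY R=ORBW D=WRYG L=OROG
After move 4 (R): R=BOWR U=WGYW F=GROG D=WRYY B=YBBB
After move 5 (R): R=WBRO U=WRYG F=GROY D=WBYY B=WBGB
Query: R face = WBRO

Answer: W B R O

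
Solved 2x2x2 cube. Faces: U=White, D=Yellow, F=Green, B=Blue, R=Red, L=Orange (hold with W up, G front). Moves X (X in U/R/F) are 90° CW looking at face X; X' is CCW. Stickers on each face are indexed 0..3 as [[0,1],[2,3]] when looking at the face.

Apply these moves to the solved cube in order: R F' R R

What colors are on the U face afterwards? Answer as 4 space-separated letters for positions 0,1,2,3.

Answer: W O R B

Derivation:
After move 1 (R): R=RRRR U=WGWG F=GYGY D=YBYB B=WBWB
After move 2 (F'): F=YYGG U=WGRR R=BRYR D=OOYB L=OGOW
After move 3 (R): R=YBRR U=WYRG F=YOGB D=OWYW B=RBGB
After move 4 (R): R=RYRB U=WORB F=YWGW D=OGYR B=GBYB
Query: U face = WORB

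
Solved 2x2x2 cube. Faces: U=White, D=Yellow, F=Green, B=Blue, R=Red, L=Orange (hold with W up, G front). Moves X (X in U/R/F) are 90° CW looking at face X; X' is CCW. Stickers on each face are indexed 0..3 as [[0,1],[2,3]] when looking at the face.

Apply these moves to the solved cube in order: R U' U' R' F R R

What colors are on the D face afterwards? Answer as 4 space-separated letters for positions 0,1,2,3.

Answer: O W Y R

Derivation:
After move 1 (R): R=RRRR U=WGWG F=GYGY D=YBYB B=WBWB
After move 2 (U'): U=GGWW F=OOGY R=GYRR B=RRWB L=WBOO
After move 3 (U'): U=GWGW F=WBGY R=OORR B=GYWB L=RROO
After move 4 (R'): R=OROR U=GWGG F=WWGW D=YBYY B=BYBB
After move 5 (F): F=GWWW U=GWOR R=GRGR D=OOYY L=RYOB
After move 6 (R): R=GGRR U=GWOW F=GOWY D=OBYB B=RYWB
After move 7 (R): R=RGRG U=GOOY F=GBWB D=OWYR B=WYWB
Query: D face = OWYR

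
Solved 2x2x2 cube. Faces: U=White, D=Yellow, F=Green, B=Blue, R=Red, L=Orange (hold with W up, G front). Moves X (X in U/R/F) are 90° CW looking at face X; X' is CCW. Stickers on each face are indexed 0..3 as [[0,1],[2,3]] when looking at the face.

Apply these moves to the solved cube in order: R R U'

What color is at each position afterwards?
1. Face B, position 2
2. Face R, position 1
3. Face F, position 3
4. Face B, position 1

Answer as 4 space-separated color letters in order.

After move 1 (R): R=RRRR U=WGWG F=GYGY D=YBYB B=WBWB
After move 2 (R): R=RRRR U=WYWY F=GBGB D=YWYW B=GBGB
After move 3 (U'): U=YYWW F=OOGB R=GBRR B=RRGB L=GBOO
Query 1: B[2] = G
Query 2: R[1] = B
Query 3: F[3] = B
Query 4: B[1] = R

Answer: G B B R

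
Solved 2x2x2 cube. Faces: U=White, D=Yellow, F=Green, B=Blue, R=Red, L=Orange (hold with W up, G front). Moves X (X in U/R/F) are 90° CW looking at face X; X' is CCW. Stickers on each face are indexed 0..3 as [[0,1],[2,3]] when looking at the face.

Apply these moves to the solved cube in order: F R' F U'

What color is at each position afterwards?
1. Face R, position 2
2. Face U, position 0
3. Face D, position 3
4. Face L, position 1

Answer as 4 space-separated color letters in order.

Answer: B B G B

Derivation:
After move 1 (F): F=GGGG U=WWOO R=WRWR D=RRYY L=OYOY
After move 2 (R'): R=RRWW U=WBOB F=GWGO D=RGYG B=YBRB
After move 3 (F): F=GGOW U=WBYY R=ORBW D=WRYG L=OROG
After move 4 (U'): U=BYWY F=OROW R=GGBW B=ORRB L=YBOG
Query 1: R[2] = B
Query 2: U[0] = B
Query 3: D[3] = G
Query 4: L[1] = B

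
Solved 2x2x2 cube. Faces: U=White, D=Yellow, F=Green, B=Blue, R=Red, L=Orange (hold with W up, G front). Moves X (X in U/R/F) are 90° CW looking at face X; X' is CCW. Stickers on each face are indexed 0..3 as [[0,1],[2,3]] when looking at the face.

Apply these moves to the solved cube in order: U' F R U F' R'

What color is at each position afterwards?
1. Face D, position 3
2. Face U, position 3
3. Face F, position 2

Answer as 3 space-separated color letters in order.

After move 1 (U'): U=WWWW F=OOGG R=GGRR B=RRBB L=BBOO
After move 2 (F): F=GOGO U=WWOB R=WGWR D=RGYY L=BYOY
After move 3 (R): R=WWRG U=WOOO F=GGGY D=RBYR B=BRWB
After move 4 (U): U=OWOO F=WWGY R=BRRG B=BYWB L=GGOY
After move 5 (F'): F=WYWG U=OWBR R=BRRG D=GYYR L=GOOO
After move 6 (R'): R=RGBR U=OWBB F=WWWR D=GYYG B=RYYB
Query 1: D[3] = G
Query 2: U[3] = B
Query 3: F[2] = W

Answer: G B W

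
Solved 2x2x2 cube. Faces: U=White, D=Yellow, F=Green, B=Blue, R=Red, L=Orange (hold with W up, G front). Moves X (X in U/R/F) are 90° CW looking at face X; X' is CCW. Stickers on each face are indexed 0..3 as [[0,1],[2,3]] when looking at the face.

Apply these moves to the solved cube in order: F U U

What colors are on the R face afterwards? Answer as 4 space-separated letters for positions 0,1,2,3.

After move 1 (F): F=GGGG U=WWOO R=WRWR D=RRYY L=OYOY
After move 2 (U): U=OWOW F=WRGG R=BBWR B=OYBB L=GGOY
After move 3 (U): U=OOWW F=BBGG R=OYWR B=GGBB L=WROY
Query: R face = OYWR

Answer: O Y W R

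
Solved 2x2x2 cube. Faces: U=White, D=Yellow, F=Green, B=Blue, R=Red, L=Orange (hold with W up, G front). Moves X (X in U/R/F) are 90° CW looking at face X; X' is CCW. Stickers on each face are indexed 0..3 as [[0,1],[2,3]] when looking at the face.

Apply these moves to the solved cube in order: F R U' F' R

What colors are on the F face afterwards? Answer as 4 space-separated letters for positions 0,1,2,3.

Answer: Y Y O B

Derivation:
After move 1 (F): F=GGGG U=WWOO R=WRWR D=RRYY L=OYOY
After move 2 (R): R=WWRR U=WGOG F=GRGY D=RBYB B=OBWB
After move 3 (U'): U=GGWO F=OYGY R=GRRR B=WWWB L=OBOY
After move 4 (F'): F=YYOG U=GGGR R=BRRR D=BYYB L=OOOW
After move 5 (R): R=RBRR U=GYGG F=YYOB D=BWYW B=RWGB
Query: F face = YYOB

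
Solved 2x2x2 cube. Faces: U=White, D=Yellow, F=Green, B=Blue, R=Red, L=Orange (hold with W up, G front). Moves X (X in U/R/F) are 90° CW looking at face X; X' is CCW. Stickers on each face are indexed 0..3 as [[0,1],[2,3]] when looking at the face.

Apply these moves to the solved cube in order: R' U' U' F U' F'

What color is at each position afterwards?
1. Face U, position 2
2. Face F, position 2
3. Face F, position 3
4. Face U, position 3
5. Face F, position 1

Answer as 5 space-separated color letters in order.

After move 1 (R'): R=RRRR U=WBWB F=GWGW D=YGYG B=YBYB
After move 2 (U'): U=BBWW F=OOGW R=GWRR B=RRYB L=YBOO
After move 3 (U'): U=BWBW F=YBGW R=OORR B=GWYB L=RROO
After move 4 (F): F=GYWB U=BWOR R=BOWR D=ROYG L=RYOG
After move 5 (U'): U=WRBO F=RYWB R=GYWR B=BOYB L=GWOG
After move 6 (F'): F=YBRW U=WRGW R=OYRR D=WGYG L=GOOB
Query 1: U[2] = G
Query 2: F[2] = R
Query 3: F[3] = W
Query 4: U[3] = W
Query 5: F[1] = B

Answer: G R W W B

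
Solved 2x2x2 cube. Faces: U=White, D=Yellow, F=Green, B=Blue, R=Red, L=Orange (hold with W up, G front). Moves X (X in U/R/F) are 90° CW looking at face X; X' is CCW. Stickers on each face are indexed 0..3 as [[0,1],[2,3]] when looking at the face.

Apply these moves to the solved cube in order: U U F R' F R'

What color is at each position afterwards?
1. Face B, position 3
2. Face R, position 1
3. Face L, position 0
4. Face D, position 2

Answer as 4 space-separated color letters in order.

After move 1 (U): U=WWWW F=RRGG R=BBRR B=OOBB L=GGOO
After move 2 (U): U=WWWW F=BBGG R=OORR B=GGBB L=RROO
After move 3 (F): F=GBGB U=WWOR R=WOWR D=ROYY L=RYOY
After move 4 (R'): R=ORWW U=WBOG F=GWGR D=RBYB B=YGOB
After move 5 (F): F=GGRW U=WBYY R=ORGW D=WOYB L=RROB
After move 6 (R'): R=RWOG U=WOYY F=GBRY D=WGYW B=BGOB
Query 1: B[3] = B
Query 2: R[1] = W
Query 3: L[0] = R
Query 4: D[2] = Y

Answer: B W R Y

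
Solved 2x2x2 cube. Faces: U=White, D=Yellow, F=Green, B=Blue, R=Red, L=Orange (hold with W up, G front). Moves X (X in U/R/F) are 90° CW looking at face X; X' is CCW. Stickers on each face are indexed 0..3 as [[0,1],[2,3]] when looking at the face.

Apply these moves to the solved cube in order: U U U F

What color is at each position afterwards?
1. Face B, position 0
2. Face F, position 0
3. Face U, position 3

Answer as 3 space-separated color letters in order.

After move 1 (U): U=WWWW F=RRGG R=BBRR B=OOBB L=GGOO
After move 2 (U): U=WWWW F=BBGG R=OORR B=GGBB L=RROO
After move 3 (U): U=WWWW F=OOGG R=GGRR B=RRBB L=BBOO
After move 4 (F): F=GOGO U=WWOB R=WGWR D=RGYY L=BYOY
Query 1: B[0] = R
Query 2: F[0] = G
Query 3: U[3] = B

Answer: R G B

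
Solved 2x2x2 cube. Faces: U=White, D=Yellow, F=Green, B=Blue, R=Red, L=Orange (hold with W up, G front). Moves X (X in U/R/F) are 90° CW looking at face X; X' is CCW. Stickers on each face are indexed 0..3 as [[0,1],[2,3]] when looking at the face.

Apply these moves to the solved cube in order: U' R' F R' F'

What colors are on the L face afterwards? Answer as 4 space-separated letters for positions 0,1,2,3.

Answer: B Y O O

Derivation:
After move 1 (U'): U=WWWW F=OOGG R=GGRR B=RRBB L=BBOO
After move 2 (R'): R=GRGR U=WBWR F=OWGW D=YOYG B=YRYB
After move 3 (F): F=GOWW U=WBOB R=WRRR D=GGYG L=BYOO
After move 4 (R'): R=RRWR U=WYOY F=GBWB D=GOYW B=GRGB
After move 5 (F'): F=BBGW U=WYRW R=ORGR D=YOYW L=BYOO
Query: L face = BYOO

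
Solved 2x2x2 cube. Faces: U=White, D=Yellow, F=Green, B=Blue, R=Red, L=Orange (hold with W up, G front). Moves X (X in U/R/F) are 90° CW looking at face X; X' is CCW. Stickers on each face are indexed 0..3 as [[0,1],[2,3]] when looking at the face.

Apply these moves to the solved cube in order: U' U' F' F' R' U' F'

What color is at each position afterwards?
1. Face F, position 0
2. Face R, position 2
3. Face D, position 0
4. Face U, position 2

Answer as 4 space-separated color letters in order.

Answer: R W G G

Derivation:
After move 1 (U'): U=WWWW F=OOGG R=GGRR B=RRBB L=BBOO
After move 2 (U'): U=WWWW F=BBGG R=OORR B=GGBB L=RROO
After move 3 (F'): F=BGBG U=WWOR R=YOYR D=ROYY L=RWOW
After move 4 (F'): F=GGBB U=WWYY R=OORR D=WWYY L=RROO
After move 5 (R'): R=OROR U=WBYG F=GWBY D=WGYB B=YGWB
After move 6 (U'): U=BGWY F=RRBY R=GWOR B=ORWB L=YGOO
After move 7 (F'): F=RYRB U=BGGO R=GWWR D=GOYB L=YYOW
Query 1: F[0] = R
Query 2: R[2] = W
Query 3: D[0] = G
Query 4: U[2] = G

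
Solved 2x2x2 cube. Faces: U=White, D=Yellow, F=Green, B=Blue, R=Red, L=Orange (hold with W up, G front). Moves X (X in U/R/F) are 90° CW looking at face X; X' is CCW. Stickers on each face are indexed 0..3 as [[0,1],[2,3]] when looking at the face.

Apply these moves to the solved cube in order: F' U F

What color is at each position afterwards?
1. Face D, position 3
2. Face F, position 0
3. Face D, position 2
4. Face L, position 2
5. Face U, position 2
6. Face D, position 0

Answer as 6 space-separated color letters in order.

After move 1 (F'): F=GGGG U=WWRR R=YRYR D=OOYY L=OWOW
After move 2 (U): U=RWRW F=YRGG R=BBYR B=OWBB L=GGOW
After move 3 (F): F=GYGR U=RWWG R=RBWR D=YBYY L=GOOO
Query 1: D[3] = Y
Query 2: F[0] = G
Query 3: D[2] = Y
Query 4: L[2] = O
Query 5: U[2] = W
Query 6: D[0] = Y

Answer: Y G Y O W Y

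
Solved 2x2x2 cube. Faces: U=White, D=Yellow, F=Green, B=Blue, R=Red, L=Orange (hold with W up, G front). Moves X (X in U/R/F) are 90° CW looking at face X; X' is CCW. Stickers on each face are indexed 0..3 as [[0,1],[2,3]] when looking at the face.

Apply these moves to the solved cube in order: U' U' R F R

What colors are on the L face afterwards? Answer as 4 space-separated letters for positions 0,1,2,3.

Answer: R Y O B

Derivation:
After move 1 (U'): U=WWWW F=OOGG R=GGRR B=RRBB L=BBOO
After move 2 (U'): U=WWWW F=BBGG R=OORR B=GGBB L=RROO
After move 3 (R): R=RORO U=WBWG F=BYGY D=YBYG B=WGWB
After move 4 (F): F=GBYY U=WBOR R=WOGO D=RRYG L=RYOB
After move 5 (R): R=GWOO U=WBOY F=GRYG D=RWYW B=RGBB
Query: L face = RYOB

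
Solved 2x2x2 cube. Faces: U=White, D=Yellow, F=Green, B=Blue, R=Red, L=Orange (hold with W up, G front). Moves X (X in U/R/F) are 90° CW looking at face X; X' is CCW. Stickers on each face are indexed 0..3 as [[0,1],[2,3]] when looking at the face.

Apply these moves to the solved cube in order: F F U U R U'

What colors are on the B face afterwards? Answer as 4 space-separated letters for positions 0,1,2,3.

After move 1 (F): F=GGGG U=WWOO R=WRWR D=RRYY L=OYOY
After move 2 (F): F=GGGG U=WWYY R=OROR D=WWYY L=OROR
After move 3 (U): U=YWYW F=ORGG R=BBOR B=ORBB L=GGOR
After move 4 (U): U=YYWW F=BBGG R=OROR B=GGBB L=OROR
After move 5 (R): R=OORR U=YBWG F=BWGY D=WBYG B=WGYB
After move 6 (U'): U=BGYW F=ORGY R=BWRR B=OOYB L=WGOR
Query: B face = OOYB

Answer: O O Y B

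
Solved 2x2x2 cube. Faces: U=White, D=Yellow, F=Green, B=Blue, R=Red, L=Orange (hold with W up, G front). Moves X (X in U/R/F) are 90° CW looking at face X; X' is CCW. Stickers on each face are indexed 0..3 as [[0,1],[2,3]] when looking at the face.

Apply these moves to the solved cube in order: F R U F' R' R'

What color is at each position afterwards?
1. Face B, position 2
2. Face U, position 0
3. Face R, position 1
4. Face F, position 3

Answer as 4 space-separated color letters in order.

Answer: Y O R O

Derivation:
After move 1 (F): F=GGGG U=WWOO R=WRWR D=RRYY L=OYOY
After move 2 (R): R=WWRR U=WGOG F=GRGY D=RBYB B=OBWB
After move 3 (U): U=OWGG F=WWGY R=OBRR B=OYWB L=GROY
After move 4 (F'): F=WYWG U=OWOR R=BBRR D=RYYB L=GGOG
After move 5 (R'): R=BRBR U=OWOO F=WWWR D=RYYG B=BYYB
After move 6 (R'): R=RRBB U=OYOB F=WWWO D=RWYR B=GYYB
Query 1: B[2] = Y
Query 2: U[0] = O
Query 3: R[1] = R
Query 4: F[3] = O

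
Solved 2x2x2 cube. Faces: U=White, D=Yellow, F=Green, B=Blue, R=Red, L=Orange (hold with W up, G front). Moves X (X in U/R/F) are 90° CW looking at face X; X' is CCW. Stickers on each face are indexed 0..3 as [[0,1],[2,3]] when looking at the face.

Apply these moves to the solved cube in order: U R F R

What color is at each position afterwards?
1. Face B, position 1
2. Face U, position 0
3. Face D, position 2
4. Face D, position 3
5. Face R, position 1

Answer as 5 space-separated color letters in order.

Answer: O W Y W W

Derivation:
After move 1 (U): U=WWWW F=RRGG R=BBRR B=OOBB L=GGOO
After move 2 (R): R=RBRB U=WRWG F=RYGY D=YBYO B=WOWB
After move 3 (F): F=GRYY U=WROG R=WBGB D=RRYO L=GYOB
After move 4 (R): R=GWBB U=WROY F=GRYO D=RWYW B=GORB
Query 1: B[1] = O
Query 2: U[0] = W
Query 3: D[2] = Y
Query 4: D[3] = W
Query 5: R[1] = W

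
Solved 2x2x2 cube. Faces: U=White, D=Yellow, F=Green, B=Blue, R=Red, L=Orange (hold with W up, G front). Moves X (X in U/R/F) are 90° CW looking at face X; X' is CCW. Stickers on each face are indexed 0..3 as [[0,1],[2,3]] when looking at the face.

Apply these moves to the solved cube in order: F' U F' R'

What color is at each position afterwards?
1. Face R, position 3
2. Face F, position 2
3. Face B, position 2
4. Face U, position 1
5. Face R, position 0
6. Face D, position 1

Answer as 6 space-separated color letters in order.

Answer: O Y W B B G

Derivation:
After move 1 (F'): F=GGGG U=WWRR R=YRYR D=OOYY L=OWOW
After move 2 (U): U=RWRW F=YRGG R=BBYR B=OWBB L=GGOW
After move 3 (F'): F=RGYG U=RWBY R=OBOR D=GWYY L=GWOR
After move 4 (R'): R=BROO U=RBBO F=RWYY D=GGYG B=YWWB
Query 1: R[3] = O
Query 2: F[2] = Y
Query 3: B[2] = W
Query 4: U[1] = B
Query 5: R[0] = B
Query 6: D[1] = G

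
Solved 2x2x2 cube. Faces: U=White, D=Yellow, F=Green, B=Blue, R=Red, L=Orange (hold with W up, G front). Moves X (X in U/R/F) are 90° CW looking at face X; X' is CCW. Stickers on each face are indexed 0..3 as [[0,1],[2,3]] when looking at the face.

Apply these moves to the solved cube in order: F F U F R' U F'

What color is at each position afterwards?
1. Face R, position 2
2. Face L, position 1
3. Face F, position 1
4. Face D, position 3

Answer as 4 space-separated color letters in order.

After move 1 (F): F=GGGG U=WWOO R=WRWR D=RRYY L=OYOY
After move 2 (F): F=GGGG U=WWYY R=OROR D=WWYY L=OROR
After move 3 (U): U=YWYW F=ORGG R=BBOR B=ORBB L=GGOR
After move 4 (F): F=GOGR U=YWRG R=YBWR D=OBYY L=GWOW
After move 5 (R'): R=BRYW U=YBRO F=GWGG D=OOYR B=YRBB
After move 6 (U): U=RYOB F=BRGG R=YRYW B=GWBB L=GWOW
After move 7 (F'): F=RGBG U=RYYY R=OROW D=WWYR L=GBOO
Query 1: R[2] = O
Query 2: L[1] = B
Query 3: F[1] = G
Query 4: D[3] = R

Answer: O B G R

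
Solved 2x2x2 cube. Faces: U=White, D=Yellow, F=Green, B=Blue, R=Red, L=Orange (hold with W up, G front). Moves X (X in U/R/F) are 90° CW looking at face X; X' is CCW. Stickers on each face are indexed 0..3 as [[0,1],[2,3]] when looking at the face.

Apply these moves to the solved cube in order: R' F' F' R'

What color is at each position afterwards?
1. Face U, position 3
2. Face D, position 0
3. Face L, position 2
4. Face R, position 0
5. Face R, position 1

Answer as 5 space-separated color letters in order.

After move 1 (R'): R=RRRR U=WBWB F=GWGW D=YGYG B=YBYB
After move 2 (F'): F=WWGG U=WBRR R=GRYR D=OOYG L=OBOW
After move 3 (F'): F=WGWG U=WBGY R=OROR D=BWYG L=OROR
After move 4 (R'): R=RROO U=WYGY F=WBWY D=BGYG B=GBWB
Query 1: U[3] = Y
Query 2: D[0] = B
Query 3: L[2] = O
Query 4: R[0] = R
Query 5: R[1] = R

Answer: Y B O R R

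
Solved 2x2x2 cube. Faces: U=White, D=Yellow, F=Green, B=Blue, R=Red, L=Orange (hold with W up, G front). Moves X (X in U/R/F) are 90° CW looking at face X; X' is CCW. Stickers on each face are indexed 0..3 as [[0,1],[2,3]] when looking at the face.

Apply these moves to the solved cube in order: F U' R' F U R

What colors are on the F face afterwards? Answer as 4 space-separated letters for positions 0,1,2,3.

After move 1 (F): F=GGGG U=WWOO R=WRWR D=RRYY L=OYOY
After move 2 (U'): U=WOWO F=OYGG R=GGWR B=WRBB L=BBOY
After move 3 (R'): R=GRGW U=WBWW F=OOGO D=RYYG B=YRRB
After move 4 (F): F=GOOO U=WBYB R=WRWW D=GGYG L=BROY
After move 5 (U): U=YWBB F=WROO R=YRWW B=BRRB L=GOOY
After move 6 (R): R=WYWR U=YRBO F=WGOG D=GRYB B=BRWB
Query: F face = WGOG

Answer: W G O G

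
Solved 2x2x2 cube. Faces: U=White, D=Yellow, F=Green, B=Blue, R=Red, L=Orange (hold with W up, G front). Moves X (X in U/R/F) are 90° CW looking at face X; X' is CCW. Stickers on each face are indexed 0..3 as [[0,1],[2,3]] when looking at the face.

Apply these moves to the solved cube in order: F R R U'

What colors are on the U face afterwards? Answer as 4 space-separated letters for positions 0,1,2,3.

Answer: R Y W O

Derivation:
After move 1 (F): F=GGGG U=WWOO R=WRWR D=RRYY L=OYOY
After move 2 (R): R=WWRR U=WGOG F=GRGY D=RBYB B=OBWB
After move 3 (R): R=RWRW U=WROY F=GBGB D=RWYO B=GBGB
After move 4 (U'): U=RYWO F=OYGB R=GBRW B=RWGB L=GBOY
Query: U face = RYWO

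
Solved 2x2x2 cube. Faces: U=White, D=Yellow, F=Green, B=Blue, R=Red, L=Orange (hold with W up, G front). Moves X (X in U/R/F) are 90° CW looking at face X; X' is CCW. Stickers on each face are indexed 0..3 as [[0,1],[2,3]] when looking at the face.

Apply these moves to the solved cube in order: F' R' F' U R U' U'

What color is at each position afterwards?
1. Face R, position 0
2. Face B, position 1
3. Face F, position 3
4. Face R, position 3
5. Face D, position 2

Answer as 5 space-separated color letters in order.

Answer: W W G B Y

Derivation:
After move 1 (F'): F=GGGG U=WWRR R=YRYR D=OOYY L=OWOW
After move 2 (R'): R=RRYY U=WBRB F=GWGR D=OGYG B=YBOB
After move 3 (F'): F=WRGG U=WBRY R=GROY D=WWYG L=OBOR
After move 4 (U): U=RWYB F=GRGG R=YBOY B=OBOB L=WROR
After move 5 (R): R=OYYB U=RRYG F=GWGG D=WOYO B=BBWB
After move 6 (U'): U=RGRY F=WRGG R=GWYB B=OYWB L=BBOR
After move 7 (U'): U=GYRR F=BBGG R=WRYB B=GWWB L=OYOR
Query 1: R[0] = W
Query 2: B[1] = W
Query 3: F[3] = G
Query 4: R[3] = B
Query 5: D[2] = Y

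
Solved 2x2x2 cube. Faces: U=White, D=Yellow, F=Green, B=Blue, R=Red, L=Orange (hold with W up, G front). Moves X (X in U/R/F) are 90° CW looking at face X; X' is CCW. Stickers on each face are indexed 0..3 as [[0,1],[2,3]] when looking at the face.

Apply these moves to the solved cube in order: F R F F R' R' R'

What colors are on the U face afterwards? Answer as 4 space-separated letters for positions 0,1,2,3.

Answer: W G B G

Derivation:
After move 1 (F): F=GGGG U=WWOO R=WRWR D=RRYY L=OYOY
After move 2 (R): R=WWRR U=WGOG F=GRGY D=RBYB B=OBWB
After move 3 (F): F=GGYR U=WGYY R=OWGR D=RWYB L=OROB
After move 4 (F): F=YGRG U=WGBR R=YWYR D=GOYB L=OROW
After move 5 (R'): R=WRYY U=WWBO F=YGRR D=GGYG B=BBOB
After move 6 (R'): R=RYWY U=WOBB F=YWRO D=GGYR B=GBGB
After move 7 (R'): R=YYRW U=WGBG F=YORB D=GWYO B=RBGB
Query: U face = WGBG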